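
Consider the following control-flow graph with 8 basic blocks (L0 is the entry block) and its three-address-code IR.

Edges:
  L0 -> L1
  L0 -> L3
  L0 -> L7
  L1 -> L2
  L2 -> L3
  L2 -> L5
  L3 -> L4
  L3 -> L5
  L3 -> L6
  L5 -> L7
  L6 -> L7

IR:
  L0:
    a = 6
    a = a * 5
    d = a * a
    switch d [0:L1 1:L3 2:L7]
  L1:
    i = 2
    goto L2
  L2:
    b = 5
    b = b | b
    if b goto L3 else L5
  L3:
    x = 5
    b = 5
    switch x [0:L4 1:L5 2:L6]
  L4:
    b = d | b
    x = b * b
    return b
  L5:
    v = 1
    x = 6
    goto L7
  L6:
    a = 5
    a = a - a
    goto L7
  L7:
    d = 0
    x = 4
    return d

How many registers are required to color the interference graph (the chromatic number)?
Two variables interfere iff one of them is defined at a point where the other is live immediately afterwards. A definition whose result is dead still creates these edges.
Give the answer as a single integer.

Answer: 3

Working:
Block summaries:
  L0 def {a,d} use ∅
  L1 def {i} use ∅
  L2 def {b} use ∅
  L3 def {b,x} use ∅
  L4 def {b,x} use {b,d}
  L5 def {v,x} use ∅
  L6 def {a} use ∅
  L7 def {d,x} use ∅

Liveness:
  L0 li=∅ lo={d}
  L1 li={d} lo={d}
  L2 li={d} lo={d}
  L3 li={d} lo={b,d}
  L4 li={b,d} lo=∅
  L5 li=∅ lo=∅
  L6 li=∅ lo=∅
  L7 li=∅ lo=∅

Interfere edges:
  a: ∅
  b: {d,x}
  d: {b,i,x}
  i: {d}
  v: ∅
  x: {b,d}

Registers:
  lower bound: {b,d,x} mutually conflict ⇒ χ ≥ 3
  3-colouring: c0={a,d,v}  c1={b,i}  c2={x}
  χ = 3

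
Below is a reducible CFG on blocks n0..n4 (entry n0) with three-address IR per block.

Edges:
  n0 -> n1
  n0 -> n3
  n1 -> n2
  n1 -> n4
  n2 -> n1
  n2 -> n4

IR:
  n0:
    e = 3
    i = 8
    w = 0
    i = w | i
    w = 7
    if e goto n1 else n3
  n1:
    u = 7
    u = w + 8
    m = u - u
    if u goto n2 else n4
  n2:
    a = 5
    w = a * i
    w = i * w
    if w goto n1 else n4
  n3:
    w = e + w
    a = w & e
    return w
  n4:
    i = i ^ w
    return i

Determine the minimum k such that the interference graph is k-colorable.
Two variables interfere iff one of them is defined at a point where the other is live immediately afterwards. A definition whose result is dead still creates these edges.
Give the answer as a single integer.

Block summaries:
  n0: {e,i,w} / ∅
  n1: {m,u} / {w}
  n2: {a,w} / {i}
  n3: {a,w} / {e,w}
  n4: {i} / {i,w}

Live sets:
  n0: in=∅ out={e,i,w}
  n1: in={i,w} out={i,w}
  n2: in={i} out={i,w}
  n3: in={e,w} out=∅
  n4: in={i,w} out=∅

Interfere edges:
  a↔{i,w}
  e↔{i,w}
  i↔{a,e,m,u,w}
  m↔{i,u,w}
  u↔{i,m,w}
  w↔{a,e,i,m,u}

Chromatic number:
  clique {i,m,u,w} ⇒ need ≥ 4
  4-colouring: r0={i}  r1={w}  r2={a,e,m}  r3={u}
  χ = 4

Answer: 4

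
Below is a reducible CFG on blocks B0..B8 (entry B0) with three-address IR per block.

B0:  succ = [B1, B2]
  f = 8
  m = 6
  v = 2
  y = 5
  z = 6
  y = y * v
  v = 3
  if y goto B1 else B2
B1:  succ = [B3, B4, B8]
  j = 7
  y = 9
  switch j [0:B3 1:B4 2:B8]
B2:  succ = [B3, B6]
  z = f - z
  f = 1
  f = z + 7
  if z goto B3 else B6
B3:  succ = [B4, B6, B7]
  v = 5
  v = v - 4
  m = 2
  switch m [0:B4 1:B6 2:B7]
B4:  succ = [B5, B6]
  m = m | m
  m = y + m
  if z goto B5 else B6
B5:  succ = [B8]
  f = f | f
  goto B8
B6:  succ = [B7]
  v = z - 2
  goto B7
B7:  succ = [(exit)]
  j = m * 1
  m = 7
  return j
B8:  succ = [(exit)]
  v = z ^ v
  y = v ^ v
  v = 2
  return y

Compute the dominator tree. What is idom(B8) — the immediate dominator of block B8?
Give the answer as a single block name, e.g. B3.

idom tree: B1←B0 B2←B0 B3←B0 B4←B0 B5←B4 B6←B0 B7←B0 B8←B0
Dom at joins:
  B3: preds {B1,B2}: {B0,B1} ∩ {B0,B2} = {B0}; idom=B0
  B4: preds {B1,B3}: {B0,B1} ∩ {B0,B3} = {B0}; idom=B0
  B6: preds {B2,B3,B4}: {B0,B2} ∩ {B0,B3} ∩ {B0,B4} = {B0}; idom=B0
  B7: preds {B3,B6}: {B0,B3} ∩ {B0,B6} = {B0}; idom=B0
  B8: preds {B1,B5}: {B0,B1} ∩ {B0,B4,B5} = {B0}; idom=B0

idom(B8) = B0

Answer: B0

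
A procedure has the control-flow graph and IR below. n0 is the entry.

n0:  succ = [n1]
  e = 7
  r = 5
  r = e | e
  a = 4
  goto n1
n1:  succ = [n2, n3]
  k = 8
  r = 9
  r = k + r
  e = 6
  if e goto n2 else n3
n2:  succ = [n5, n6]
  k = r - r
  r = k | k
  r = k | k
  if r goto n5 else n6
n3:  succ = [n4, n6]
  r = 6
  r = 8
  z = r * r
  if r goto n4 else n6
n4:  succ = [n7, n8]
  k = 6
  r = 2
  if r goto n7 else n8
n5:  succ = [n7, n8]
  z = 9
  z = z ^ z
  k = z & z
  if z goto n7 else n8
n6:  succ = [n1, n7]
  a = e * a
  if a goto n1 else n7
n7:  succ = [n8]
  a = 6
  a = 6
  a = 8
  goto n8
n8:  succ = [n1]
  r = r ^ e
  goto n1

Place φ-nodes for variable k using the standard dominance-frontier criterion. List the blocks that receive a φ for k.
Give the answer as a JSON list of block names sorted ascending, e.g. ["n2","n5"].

idom tree: n1←n0 n2←n1 n3←n1 n4←n3 n5←n2 n6←n1 n7←n1 n8←n1
Dom∩ at merges:
  n1: preds {n0,n6,n8}: {n0} ∩ {n0,n1,n6} ∩ {n0,n1,n8} = {n0}; idom=n0
  n6: preds {n2,n3}: {n0,n1,n2} ∩ {n0,n1,n3} = {n0,n1}; idom=n1
  n7: preds {n4,n5,n6}: {n0,n1,n3,n4} ∩ {n0,n1,n2,n5} ∩ {n0,n1,n6} = {n0,n1}; idom=n1
  n8: preds {n4,n5,n7}: {n0,n1,n3,n4} ∩ {n0,n1,n2,n5} ∩ {n0,n1,n7} = {n0,n1}; idom=n1

DF derivation:
  join n1 pred n0: · stop@n0
  join n1 pred n6: n6→n1 stop@n0
  join n1 pred n8: n8→n1 stop@n0
  join n6 pred n2: n2 stop@n1
  join n6 pred n3: n3 stop@n1
  join n7 pred n4: n4→n3 stop@n1
  join n7 pred n5: n5→n2 stop@n1
  join n7 pred n6: n6 stop@n1
  join n8 pred n4: n4→n3 stop@n1
  join n8 pred n5: n5→n2 stop@n1
  join n8 pred n7: n7 stop@n1
  DF(n0)=∅
  DF(n1)={n1}
  DF(n2)={n6,n7,n8}
  DF(n3)={n6,n7,n8}
  DF(n4)={n7,n8}
  DF(n5)={n7,n8}
  DF(n6)={n1,n7}
  DF(n7)={n8}
  DF(n8)={n1}

φ for k: defs {n1,n2,n4,n5}
  DF⁺ = {n1,n6,n7,n8}

Answer: ["n1", "n6", "n7", "n8"]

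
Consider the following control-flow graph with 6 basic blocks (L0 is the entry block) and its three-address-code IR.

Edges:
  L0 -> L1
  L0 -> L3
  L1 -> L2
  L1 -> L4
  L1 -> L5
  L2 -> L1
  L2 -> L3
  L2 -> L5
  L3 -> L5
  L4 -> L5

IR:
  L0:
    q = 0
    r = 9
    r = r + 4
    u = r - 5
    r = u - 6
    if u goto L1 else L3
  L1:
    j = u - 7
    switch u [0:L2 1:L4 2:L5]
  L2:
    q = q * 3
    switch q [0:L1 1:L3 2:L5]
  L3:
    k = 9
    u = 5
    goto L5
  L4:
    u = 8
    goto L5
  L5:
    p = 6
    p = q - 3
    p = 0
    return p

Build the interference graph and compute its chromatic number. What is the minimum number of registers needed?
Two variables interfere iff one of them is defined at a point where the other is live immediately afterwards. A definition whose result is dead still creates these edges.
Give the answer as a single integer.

Answer: 3

Analysis:
Per-block:
  L0: {q,r,u} / ∅
  L1: {j} / {u}
  L2: {q} / {q}
  L3: {k,u} / ∅
  L4: {u} / ∅
  L5: {p} / {q}

Backward fixpoint:
  L0: in=∅ out={q,u}
  L1: in={q,u} out={q,u}
  L2: in={q,u} out={q,u}
  L3: in={q} out={q}
  L4: in={q} out={q}
  L5: in={q} out=∅

Interfere edges:
  j: {q,u}
  k: {q}
  p: {q}
  q: {j,k,p,r,u}
  r: {q,u}
  u: {j,q,r}

Registers:
  lower bound: {j,q,u} mutually conflict ⇒ χ ≥ 3
  3-colouring: c0={q}  c1={k,p,u}  c2={j,r}
  χ = 3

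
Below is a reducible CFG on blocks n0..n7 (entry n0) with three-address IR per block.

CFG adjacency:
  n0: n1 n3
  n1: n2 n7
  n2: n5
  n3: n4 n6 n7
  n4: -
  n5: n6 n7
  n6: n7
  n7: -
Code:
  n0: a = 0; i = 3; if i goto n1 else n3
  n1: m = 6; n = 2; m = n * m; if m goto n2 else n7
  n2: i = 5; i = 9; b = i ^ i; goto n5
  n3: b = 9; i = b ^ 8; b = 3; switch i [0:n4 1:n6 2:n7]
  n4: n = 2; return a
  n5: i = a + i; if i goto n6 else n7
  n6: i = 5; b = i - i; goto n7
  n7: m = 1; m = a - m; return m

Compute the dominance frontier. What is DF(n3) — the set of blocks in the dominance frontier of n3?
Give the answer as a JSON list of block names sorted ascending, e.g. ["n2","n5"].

idom tree: n1←n0 n2←n1 n3←n0 n4←n3 n5←n2 n6←n0 n7←n0
Dom at joins:
  n6: preds {n3,n5}: {n0,n3} ∩ {n0,n1,n2,n5} = {n0}; idom=n0
  n7: preds {n1,n3,n5,n6}: {n0,n1} ∩ {n0,n3} ∩ {n0,n1,n2,n5} ∩ {n0,n6} = {n0}; idom=n0

DF derivation:
  n6←n3: walk n3 to n0
  n6←n5: walk n5→n2→n1 to n0
  n7←n1: walk n1 to n0
  n7←n3: walk n3 to n0
  n7←n5: walk n5→n2→n1 to n0
  n7←n6: walk n6 to n0
  n0: DF=∅
  n1: DF={n6,n7}
  n2: DF={n6,n7}
  n3: DF={n6,n7}
  n4: DF=∅
  n5: DF={n6,n7}
  n6: DF={n7}
  n7: DF=∅

DF(n3) = ["n6", "n7"]

Answer: ["n6", "n7"]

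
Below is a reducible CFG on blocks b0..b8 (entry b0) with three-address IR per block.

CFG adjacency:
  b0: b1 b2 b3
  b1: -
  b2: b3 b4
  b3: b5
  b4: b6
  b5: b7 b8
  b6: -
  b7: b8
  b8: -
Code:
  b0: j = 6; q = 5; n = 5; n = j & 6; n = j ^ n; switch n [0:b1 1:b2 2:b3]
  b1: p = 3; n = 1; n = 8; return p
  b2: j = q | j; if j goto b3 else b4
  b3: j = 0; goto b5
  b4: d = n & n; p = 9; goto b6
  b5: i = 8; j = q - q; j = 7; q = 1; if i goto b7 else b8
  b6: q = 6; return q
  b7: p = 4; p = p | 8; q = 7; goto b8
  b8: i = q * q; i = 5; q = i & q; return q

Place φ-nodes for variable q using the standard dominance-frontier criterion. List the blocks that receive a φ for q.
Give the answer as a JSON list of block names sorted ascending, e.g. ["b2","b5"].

idom tree: b1←b0 b2←b0 b3←b0 b4←b2 b5←b3 b6←b4 b7←b5 b8←b5
Join-block Dom:
  b3: preds {b0,b2}: {b0} ∩ {b0,b2} = {b0}; idom=b0
  b8: preds {b5,b7}: {b0,b3,b5} ∩ {b0,b3,b5,b7} = {b0,b3,b5}; idom=b5

DF walk-up:
  join b3 pred b0: · stop@b0
  join b3 pred b2: b2 stop@b0
  join b8 pred b5: · stop@b5
  join b8 pred b7: b7 stop@b5
  DF(b0)=∅
  DF(b1)=∅
  DF(b2)={b3}
  DF(b3)=∅
  DF(b4)=∅
  DF(b5)=∅
  DF(b6)=∅
  DF(b7)={b8}
  DF(b8)=∅

φ for q: defs {b0,b5,b6,b7,b8}
  DF⁺ = {b8}

Answer: ["b8"]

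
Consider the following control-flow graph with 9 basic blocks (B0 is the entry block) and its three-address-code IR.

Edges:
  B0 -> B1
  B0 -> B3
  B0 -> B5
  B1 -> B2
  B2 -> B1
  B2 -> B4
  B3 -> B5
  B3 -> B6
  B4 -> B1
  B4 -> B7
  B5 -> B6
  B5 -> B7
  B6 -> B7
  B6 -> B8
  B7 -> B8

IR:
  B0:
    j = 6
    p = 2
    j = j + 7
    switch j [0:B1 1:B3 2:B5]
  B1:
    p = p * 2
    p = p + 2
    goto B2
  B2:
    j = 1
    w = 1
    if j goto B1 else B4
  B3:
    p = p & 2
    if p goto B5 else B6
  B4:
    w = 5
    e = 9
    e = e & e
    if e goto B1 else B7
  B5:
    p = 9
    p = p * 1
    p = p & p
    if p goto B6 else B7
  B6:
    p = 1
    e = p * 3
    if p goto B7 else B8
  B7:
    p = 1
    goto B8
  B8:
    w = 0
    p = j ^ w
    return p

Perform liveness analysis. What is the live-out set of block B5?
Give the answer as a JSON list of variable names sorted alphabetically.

Per-block:
  B0 def {j,p} use ∅
  B1 def {p} use {p}
  B2 def {j,w} use ∅
  B3 def {p} use {p}
  B4 def {e,w} use ∅
  B5 def {p} use ∅
  B6 def {e,p} use ∅
  B7 def {p} use ∅
  B8 def {p,w} use {j}

Liveness:
  live B0: ∅→{j,p}
  live B1: {p}→{p}
  live B2: {p}→{j,p}
  live B3: {j,p}→{j}
  live B4: {j,p}→{j,p}
  live B5: {j}→{j}
  live B6: {j}→{j}
  live B7: {j}→{j}
  live B8: {j}→∅

live-out(B5) = ["j"]

Answer: ["j"]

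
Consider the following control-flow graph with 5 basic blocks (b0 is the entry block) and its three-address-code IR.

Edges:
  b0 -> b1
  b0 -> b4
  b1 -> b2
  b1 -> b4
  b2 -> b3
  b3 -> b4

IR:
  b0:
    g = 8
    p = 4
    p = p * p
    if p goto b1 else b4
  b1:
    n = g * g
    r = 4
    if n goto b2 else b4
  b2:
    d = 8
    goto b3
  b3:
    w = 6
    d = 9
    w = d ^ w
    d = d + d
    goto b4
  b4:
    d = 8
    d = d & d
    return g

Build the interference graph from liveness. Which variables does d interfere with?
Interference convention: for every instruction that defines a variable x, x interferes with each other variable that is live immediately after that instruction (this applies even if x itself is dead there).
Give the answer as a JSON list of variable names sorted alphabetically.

def/use:
  b0: {g,p} / ∅
  b1: {n,r} / {g}
  b2: {d} / ∅
  b3: {d,w} / ∅
  b4: {d} / {g}

Liveness:
  live b0: ∅→{g}
  live b1: {g}→{g}
  live b2: {g}→{g}
  live b3: {g}→{g}
  live b4: {g}→∅

Interfere edges:
  d↔{g,w}
  g↔{d,n,p,r,w}
  n↔{g,r}
  p↔{g}
  r↔{g,n}
  w↔{d,g}

N(d) = ["g", "w"]

Answer: ["g", "w"]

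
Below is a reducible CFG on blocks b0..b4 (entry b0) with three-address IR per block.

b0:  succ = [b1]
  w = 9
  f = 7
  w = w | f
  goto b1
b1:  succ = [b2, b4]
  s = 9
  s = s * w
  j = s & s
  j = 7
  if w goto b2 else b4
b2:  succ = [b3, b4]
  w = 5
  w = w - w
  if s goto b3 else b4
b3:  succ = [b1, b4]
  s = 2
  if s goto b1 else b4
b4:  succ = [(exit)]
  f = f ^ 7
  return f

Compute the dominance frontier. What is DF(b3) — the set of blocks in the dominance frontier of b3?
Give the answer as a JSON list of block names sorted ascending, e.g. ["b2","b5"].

Answer: ["b1", "b4"]

Analysis:
idom tree: b1←b0 b2←b1 b3←b2 b4←b1
Dom at joins:
  b1: preds {b0,b3}: {b0} ∩ {b0,b1,b2,b3} = {b0}; idom=b0
  b4: preds {b1,b2,b3}: {b0,b1} ∩ {b0,b1,b2} ∩ {b0,b1,b2,b3} = {b0,b1}; idom=b1

DF derivation:
  join b1 pred b0: · stop@b0
  join b1 pred b3: b3→b2→b1 stop@b0
  join b4 pred b1: · stop@b1
  join b4 pred b2: b2 stop@b1
  join b4 pred b3: b3→b2 stop@b1
  b0: DF=∅
  b1: DF={b1}
  b2: DF={b1,b4}
  b3: DF={b1,b4}
  b4: DF=∅

DF(b3) = ["b1", "b4"]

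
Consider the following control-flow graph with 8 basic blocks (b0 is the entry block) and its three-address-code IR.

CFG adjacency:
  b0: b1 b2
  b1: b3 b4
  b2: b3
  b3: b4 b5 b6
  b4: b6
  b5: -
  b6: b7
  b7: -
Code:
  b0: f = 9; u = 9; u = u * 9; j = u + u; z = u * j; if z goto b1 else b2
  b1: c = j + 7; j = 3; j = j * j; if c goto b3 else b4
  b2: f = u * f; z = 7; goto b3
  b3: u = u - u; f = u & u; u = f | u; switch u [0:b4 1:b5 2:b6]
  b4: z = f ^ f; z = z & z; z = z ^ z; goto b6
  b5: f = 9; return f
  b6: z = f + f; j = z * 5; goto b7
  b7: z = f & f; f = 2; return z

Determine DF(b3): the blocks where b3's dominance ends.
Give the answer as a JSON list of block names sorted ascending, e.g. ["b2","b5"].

Answer: ["b4", "b6"]

Working:
idom tree: b1←b0 b2←b0 b3←b0 b4←b0 b5←b3 b6←b0 b7←b6
Dom at joins:
  b3: preds {b1,b2}: {b0,b1} ∩ {b0,b2} = {b0}; idom=b0
  b4: preds {b1,b3}: {b0,b1} ∩ {b0,b3} = {b0}; idom=b0
  b6: preds {b3,b4}: {b0,b3} ∩ {b0,b4} = {b0}; idom=b0

DF walk-up:
  b3←b1: walk b1 to b0
  b3←b2: walk b2 to b0
  b4←b1: walk b1 to b0
  b4←b3: walk b3 to b0
  b6←b3: walk b3 to b0
  b6←b4: walk b4 to b0
  b0 → ∅
  b1 → {b3,b4}
  b2 → {b3}
  b3 → {b4,b6}
  b4 → {b6}
  b5 → ∅
  b6 → ∅
  b7 → ∅

DF(b3) = ["b4", "b6"]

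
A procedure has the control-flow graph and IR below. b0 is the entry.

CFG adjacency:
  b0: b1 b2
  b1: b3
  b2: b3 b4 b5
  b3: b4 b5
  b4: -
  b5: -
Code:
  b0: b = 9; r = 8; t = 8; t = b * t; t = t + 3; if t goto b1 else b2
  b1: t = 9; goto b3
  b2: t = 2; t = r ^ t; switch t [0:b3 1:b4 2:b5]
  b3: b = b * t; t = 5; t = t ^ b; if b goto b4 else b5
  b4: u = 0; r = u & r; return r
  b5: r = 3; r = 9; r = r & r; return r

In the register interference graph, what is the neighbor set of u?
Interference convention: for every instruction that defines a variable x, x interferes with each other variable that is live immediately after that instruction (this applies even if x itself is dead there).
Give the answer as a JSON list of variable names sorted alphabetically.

Block summaries:
  b0: def={b,r,t} ue=∅
  b1: def={t} ue=∅
  b2: def={t} ue={r}
  b3: def={b,t} ue={b,t}
  b4: def={r,u} ue={r}
  b5: def={r} ue=∅

Backward fixpoint:
  b0 li=∅ lo={b,r}
  b1 li={b,r} lo={b,r,t}
  b2 li={b,r} lo={b,r,t}
  b3 li={b,r,t} lo={r}
  b4 li={r} lo=∅
  b5 li=∅ lo=∅

Interfere edges:
  b — {r,t}
  r — {b,t,u}
  t — {b,r}
  u — {r}

N(u) = ["r"]

Answer: ["r"]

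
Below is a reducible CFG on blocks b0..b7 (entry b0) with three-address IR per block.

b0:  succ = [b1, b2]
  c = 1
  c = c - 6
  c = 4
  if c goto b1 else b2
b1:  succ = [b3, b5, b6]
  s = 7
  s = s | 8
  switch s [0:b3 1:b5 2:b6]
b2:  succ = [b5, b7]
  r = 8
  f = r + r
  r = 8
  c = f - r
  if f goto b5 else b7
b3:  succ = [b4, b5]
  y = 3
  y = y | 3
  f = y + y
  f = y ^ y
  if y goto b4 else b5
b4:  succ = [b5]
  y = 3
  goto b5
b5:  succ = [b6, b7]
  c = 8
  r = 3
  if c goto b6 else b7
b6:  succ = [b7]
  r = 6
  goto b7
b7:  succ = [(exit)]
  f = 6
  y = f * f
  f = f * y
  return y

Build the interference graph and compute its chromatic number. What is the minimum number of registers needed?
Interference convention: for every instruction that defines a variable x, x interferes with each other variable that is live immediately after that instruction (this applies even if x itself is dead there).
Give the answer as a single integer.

Answer: 3

Working:
Per-block:
  b0 def {c} use ∅
  b1 def {s} use ∅
  b2 def {c,f,r} use ∅
  b3 def {f,y} use ∅
  b4 def {y} use ∅
  b5 def {c,r} use ∅
  b6 def {r} use ∅
  b7 def {f,y} use ∅

Liveness:
  live b0: ∅→∅
  live b1: ∅→∅
  live b2: ∅→∅
  live b3: ∅→∅
  live b4: ∅→∅
  live b5: ∅→∅
  live b6: ∅→∅
  live b7: ∅→∅

Conflict graph:
  c: {f,r}
  f: {c,r,y}
  r: {c,f}
  s: ∅
  y: {f}

Registers:
  clique {c,f,r} ⇒ need ≥ 3
  assign c→R1 f→R0 r→R2 s→R0 y→R1 — no edge inside a register ⇒ χ ≤ 3
  χ = 3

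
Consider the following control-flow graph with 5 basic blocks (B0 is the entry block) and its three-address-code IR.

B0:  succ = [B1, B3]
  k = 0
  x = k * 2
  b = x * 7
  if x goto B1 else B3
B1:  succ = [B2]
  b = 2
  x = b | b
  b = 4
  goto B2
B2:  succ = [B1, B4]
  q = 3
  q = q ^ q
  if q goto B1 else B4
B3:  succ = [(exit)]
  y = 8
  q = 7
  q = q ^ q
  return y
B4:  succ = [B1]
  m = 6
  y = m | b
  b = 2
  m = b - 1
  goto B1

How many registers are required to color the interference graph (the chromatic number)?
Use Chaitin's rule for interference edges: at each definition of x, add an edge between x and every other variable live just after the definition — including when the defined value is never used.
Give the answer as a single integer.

Per-block:
  B0: {b,k,x} / ∅
  B1: {b,x} / ∅
  B2: {q} / ∅
  B3: {q,y} / ∅
  B4: {b,m,y} / {b}

Backward fixpoint:
  B0: in=∅ out=∅
  B1: in=∅ out={b}
  B2: in={b} out={b}
  B3: in=∅ out=∅
  B4: in={b} out=∅

Conflict graph:
  b↔{m,q,x}
  k↔∅
  m↔{b}
  q↔{b,y}
  x↔{b}
  y↔{q}

Colouring:
  clique {b,m} ⇒ need ≥ 2
  assign b→r0 k→r0 m→r1 q→r1 x→r1 y→r0 — no edge inside a register ⇒ χ ≤ 2
  χ = 2

Answer: 2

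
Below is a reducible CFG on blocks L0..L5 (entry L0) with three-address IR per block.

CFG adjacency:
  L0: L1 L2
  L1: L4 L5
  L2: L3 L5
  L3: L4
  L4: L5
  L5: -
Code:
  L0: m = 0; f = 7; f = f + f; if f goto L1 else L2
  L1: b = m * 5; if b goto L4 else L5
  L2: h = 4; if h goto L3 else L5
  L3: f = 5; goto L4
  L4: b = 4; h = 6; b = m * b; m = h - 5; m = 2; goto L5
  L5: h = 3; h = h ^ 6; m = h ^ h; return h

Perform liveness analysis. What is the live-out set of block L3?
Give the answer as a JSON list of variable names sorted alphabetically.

Answer: ["m"]

Working:
Block summaries:
  L0 def {f,m} use ∅
  L1 def {b} use {m}
  L2 def {h} use ∅
  L3 def {f} use ∅
  L4 def {b,h,m} use {m}
  L5 def {h,m} use ∅

Liveness:
  live L0: ∅→{m}
  live L1: {m}→{m}
  live L2: {m}→{m}
  live L3: {m}→{m}
  live L4: {m}→∅
  live L5: ∅→∅

live-out(L3) = ["m"]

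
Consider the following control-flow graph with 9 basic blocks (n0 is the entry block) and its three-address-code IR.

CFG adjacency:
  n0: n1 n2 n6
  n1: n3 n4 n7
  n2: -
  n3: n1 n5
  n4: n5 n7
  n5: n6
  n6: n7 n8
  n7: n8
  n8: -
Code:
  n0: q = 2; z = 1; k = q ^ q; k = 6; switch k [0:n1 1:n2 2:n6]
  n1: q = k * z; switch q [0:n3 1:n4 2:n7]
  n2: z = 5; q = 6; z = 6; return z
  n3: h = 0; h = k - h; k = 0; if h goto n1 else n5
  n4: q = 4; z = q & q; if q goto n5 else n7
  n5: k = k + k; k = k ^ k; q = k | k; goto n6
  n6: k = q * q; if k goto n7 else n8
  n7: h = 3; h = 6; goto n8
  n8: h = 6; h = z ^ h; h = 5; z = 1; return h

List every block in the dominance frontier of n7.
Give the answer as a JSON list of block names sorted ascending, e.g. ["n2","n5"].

idom tree: n1←n0 n2←n0 n3←n1 n4←n1 n5←n1 n6←n0 n7←n0 n8←n0
Join-block Dom:
  n1: preds {n0,n3}: {n0} ∩ {n0,n1,n3} = {n0}; idom=n0
  n5: preds {n3,n4}: {n0,n1,n3} ∩ {n0,n1,n4} = {n0,n1}; idom=n1
  n6: preds {n0,n5}: {n0} ∩ {n0,n1,n5} = {n0}; idom=n0
  n7: preds {n1,n4,n6}: {n0,n1} ∩ {n0,n1,n4} ∩ {n0,n6} = {n0}; idom=n0
  n8: preds {n6,n7}: {n0,n6} ∩ {n0,n7} = {n0}; idom=n0

Frontier:
  join n1 pred n0: · stop@n0
  join n1 pred n3: n3→n1 stop@n0
  join n5 pred n3: n3 stop@n1
  join n5 pred n4: n4 stop@n1
  join n6 pred n0: · stop@n0
  join n6 pred n5: n5→n1 stop@n0
  join n7 pred n1: n1 stop@n0
  join n7 pred n4: n4→n1 stop@n0
  join n7 pred n6: n6 stop@n0
  join n8 pred n6: n6 stop@n0
  join n8 pred n7: n7 stop@n0
  n0: DF=∅
  n1: DF={n1,n6,n7}
  n2: DF=∅
  n3: DF={n1,n5}
  n4: DF={n5,n7}
  n5: DF={n6}
  n6: DF={n7,n8}
  n7: DF={n8}
  n8: DF=∅

DF(n7) = ["n8"]

Answer: ["n8"]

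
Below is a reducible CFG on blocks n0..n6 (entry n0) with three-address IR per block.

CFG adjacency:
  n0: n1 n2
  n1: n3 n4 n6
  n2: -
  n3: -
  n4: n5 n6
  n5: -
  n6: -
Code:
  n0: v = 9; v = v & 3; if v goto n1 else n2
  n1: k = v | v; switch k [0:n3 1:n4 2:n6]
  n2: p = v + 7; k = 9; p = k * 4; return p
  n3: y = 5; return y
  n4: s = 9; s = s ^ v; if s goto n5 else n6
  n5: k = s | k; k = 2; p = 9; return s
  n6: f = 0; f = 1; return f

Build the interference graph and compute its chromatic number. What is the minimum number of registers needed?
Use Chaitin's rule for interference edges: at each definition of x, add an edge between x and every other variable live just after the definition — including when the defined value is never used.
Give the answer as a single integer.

Per-block:
  n0: {v} / ∅
  n1: {k} / {v}
  n2: {k,p} / {v}
  n3: {y} / ∅
  n4: {s} / {v}
  n5: {k,p} / {k,s}
  n6: {f} / ∅

Liveness:
  n0 li=∅ lo={v}
  n1 li={v} lo={k,v}
  n2 li={v} lo=∅
  n3 li=∅ lo=∅
  n4 li={k,v} lo={k,s}
  n5 li={k,s} lo=∅
  n6 li=∅ lo=∅

Interference:
  f — ∅
  k — {s,v}
  p — {s}
  s — {k,p,v}
  v — {k,s}
  y — ∅

Registers:
  {k,s,v} pairwise interfere (3-clique) ⇒ χ ≥ 3
  3-colouring: R0={f,s,y}  R1={k,p}  R2={v}
  χ = 3

Answer: 3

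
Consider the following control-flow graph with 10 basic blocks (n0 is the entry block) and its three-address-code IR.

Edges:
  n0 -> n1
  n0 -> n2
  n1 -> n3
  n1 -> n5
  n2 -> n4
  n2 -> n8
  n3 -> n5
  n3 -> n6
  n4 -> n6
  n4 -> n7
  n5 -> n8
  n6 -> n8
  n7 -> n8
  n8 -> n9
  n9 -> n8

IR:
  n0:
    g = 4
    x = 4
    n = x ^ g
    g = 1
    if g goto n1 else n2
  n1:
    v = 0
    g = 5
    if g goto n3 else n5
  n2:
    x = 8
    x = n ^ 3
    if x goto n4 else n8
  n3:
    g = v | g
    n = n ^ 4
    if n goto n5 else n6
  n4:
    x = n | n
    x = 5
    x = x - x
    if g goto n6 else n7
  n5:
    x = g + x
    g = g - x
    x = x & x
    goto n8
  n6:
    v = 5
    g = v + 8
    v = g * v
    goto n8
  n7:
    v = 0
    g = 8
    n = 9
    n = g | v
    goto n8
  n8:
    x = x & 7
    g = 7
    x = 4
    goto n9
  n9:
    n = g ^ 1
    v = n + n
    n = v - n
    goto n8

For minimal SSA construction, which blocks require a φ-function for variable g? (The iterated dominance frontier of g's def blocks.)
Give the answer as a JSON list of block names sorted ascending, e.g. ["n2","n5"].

Answer: ["n5", "n6", "n8"]

Working:
idom tree: n1←n0 n2←n0 n3←n1 n4←n2 n5←n1 n6←n0 n7←n4 n8←n0 n9←n8
Dom∩ at merges:
  n5: preds {n1,n3}: {n0,n1} ∩ {n0,n1,n3} = {n0,n1}; idom=n1
  n6: preds {n3,n4}: {n0,n1,n3} ∩ {n0,n2,n4} = {n0}; idom=n0
  n8: preds {n2,n5,n6,n7,n9}: {n0,n2} ∩ {n0,n1,n5} ∩ {n0,n6} ∩ {n0,n2,n4,n7} ∩ {n0,n8,n9} = {n0}; idom=n0

Frontier:
  join n5 pred n1: · stop@n1
  join n5 pred n3: n3 stop@n1
  join n6 pred n3: n3→n1 stop@n0
  join n6 pred n4: n4→n2 stop@n0
  join n8 pred n2: n2 stop@n0
  join n8 pred n5: n5→n1 stop@n0
  join n8 pred n6: n6 stop@n0
  join n8 pred n7: n7→n4→n2 stop@n0
  join n8 pred n9: n9→n8 stop@n0
  n0: DF=∅
  n1: DF={n6,n8}
  n2: DF={n6,n8}
  n3: DF={n5,n6}
  n4: DF={n6,n8}
  n5: DF={n8}
  n6: DF={n8}
  n7: DF={n8}
  n8: DF={n8}
  n9: DF={n8}

φ for g: defs {n0,n1,n3,n5,n6,n7,n8}
  DF⁺ = {n5,n6,n8}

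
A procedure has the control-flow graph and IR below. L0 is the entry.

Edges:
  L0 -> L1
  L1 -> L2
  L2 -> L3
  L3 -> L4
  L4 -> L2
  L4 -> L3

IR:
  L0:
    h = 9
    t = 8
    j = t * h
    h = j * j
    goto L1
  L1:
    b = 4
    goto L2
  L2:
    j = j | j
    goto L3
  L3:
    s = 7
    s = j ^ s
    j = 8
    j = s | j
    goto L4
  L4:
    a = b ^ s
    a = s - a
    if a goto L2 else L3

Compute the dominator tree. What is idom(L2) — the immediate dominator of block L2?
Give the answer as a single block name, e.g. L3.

Answer: L1

Working:
idom tree: L1←L0 L2←L1 L3←L2 L4←L3
Join-block Dom:
  L2: preds {L1,L4}: {L0,L1} ∩ {L0,L1,L2,L3,L4} = {L0,L1}; idom=L1
  L3: preds {L2,L4}: {L0,L1,L2} ∩ {L0,L1,L2,L3,L4} = {L0,L1,L2}; idom=L2

idom(L2) = L1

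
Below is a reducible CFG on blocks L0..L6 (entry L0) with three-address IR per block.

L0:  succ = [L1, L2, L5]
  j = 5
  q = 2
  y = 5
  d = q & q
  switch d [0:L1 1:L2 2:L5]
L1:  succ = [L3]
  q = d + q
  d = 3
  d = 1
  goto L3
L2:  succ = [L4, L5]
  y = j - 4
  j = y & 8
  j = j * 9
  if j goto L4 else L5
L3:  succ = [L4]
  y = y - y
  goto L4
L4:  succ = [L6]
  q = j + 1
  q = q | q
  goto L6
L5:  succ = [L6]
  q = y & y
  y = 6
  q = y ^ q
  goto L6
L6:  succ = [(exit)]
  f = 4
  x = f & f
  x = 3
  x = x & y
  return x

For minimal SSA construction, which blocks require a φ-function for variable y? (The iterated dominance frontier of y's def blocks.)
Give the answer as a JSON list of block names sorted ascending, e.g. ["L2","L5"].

idom tree: L1←L0 L2←L0 L3←L1 L4←L0 L5←L0 L6←L0
Dom at joins:
  L4: preds {L2,L3}: {L0,L2} ∩ {L0,L1,L3} = {L0}; idom=L0
  L5: preds {L0,L2}: {L0} ∩ {L0,L2} = {L0}; idom=L0
  L6: preds {L4,L5}: {L0,L4} ∩ {L0,L5} = {L0}; idom=L0

Frontier:
  join L4 pred L2: L2 stop@L0
  join L4 pred L3: L3→L1 stop@L0
  join L5 pred L0: · stop@L0
  join L5 pred L2: L2 stop@L0
  join L6 pred L4: L4 stop@L0
  join L6 pred L5: L5 stop@L0
  L0 → ∅
  L1 → {L4}
  L2 → {L4,L5}
  L3 → {L4}
  L4 → {L6}
  L5 → {L6}
  L6 → ∅

φ for y: defs {L0,L2,L3,L5}
  DF⁺ = {L4,L5,L6}

Answer: ["L4", "L5", "L6"]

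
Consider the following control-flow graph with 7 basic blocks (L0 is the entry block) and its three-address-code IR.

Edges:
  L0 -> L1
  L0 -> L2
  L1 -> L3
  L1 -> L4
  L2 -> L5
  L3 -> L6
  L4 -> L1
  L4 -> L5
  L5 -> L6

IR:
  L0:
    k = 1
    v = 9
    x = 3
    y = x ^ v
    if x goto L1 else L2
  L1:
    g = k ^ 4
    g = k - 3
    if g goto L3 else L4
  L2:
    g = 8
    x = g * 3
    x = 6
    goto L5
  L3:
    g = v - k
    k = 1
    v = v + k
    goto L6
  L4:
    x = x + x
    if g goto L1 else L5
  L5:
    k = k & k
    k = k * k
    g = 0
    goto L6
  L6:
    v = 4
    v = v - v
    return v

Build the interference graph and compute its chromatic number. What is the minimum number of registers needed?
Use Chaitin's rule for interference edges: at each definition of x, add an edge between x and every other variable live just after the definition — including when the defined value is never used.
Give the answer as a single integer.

def/use:
  L0: {k,v,x,y} / ∅
  L1: {g} / {k}
  L2: {g,x} / ∅
  L3: {g,k,v} / {k,v}
  L4: {x} / {g,x}
  L5: {g,k} / {k}
  L6: {v} / ∅

Liveness:
  L0 li=∅ lo={k,v,x}
  L1 li={k,v,x} lo={g,k,v,x}
  L2 li={k} lo={k}
  L3 li={k,v} lo=∅
  L4 li={g,k,v,x} lo={k,v,x}
  L5 li={k} lo=∅
  L6 li=∅ lo=∅

Conflict graph:
  g: {k,v,x}
  k: {g,v,x,y}
  v: {g,k,x,y}
  x: {g,k,v,y}
  y: {k,v,x}

Registers:
  clique {g,k,v,x} ⇒ need ≥ 4
  4-colouring: r0={k}  r1={v}  r2={x}  r3={g,y}
  χ = 4

Answer: 4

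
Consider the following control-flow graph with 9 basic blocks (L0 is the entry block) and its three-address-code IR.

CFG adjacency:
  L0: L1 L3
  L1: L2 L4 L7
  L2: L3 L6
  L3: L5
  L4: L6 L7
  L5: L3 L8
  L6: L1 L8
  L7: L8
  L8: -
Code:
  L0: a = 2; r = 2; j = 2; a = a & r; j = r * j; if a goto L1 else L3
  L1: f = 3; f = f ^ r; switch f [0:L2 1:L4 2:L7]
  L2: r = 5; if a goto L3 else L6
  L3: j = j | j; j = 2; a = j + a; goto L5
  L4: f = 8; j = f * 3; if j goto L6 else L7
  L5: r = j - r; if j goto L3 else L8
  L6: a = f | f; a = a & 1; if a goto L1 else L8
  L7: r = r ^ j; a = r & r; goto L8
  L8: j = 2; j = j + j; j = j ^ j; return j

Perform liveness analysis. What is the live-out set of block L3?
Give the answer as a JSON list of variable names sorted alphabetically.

def/use:
  L0: {a,j,r} / ∅
  L1: {f} / {r}
  L2: {r} / {a}
  L3: {a,j} / {a,j}
  L4: {f,j} / ∅
  L5: {r} / {j,r}
  L6: {a} / {f}
  L7: {a,r} / {j,r}
  L8: {j} / ∅

Liveness:
  L0 li=∅ lo={a,j,r}
  L1 li={a,j,r} lo={a,f,j,r}
  L2 li={a,f,j} lo={a,f,j,r}
  L3 li={a,j,r} lo={a,j,r}
  L4 li={r} lo={f,j,r}
  L5 li={a,j,r} lo={a,j,r}
  L6 li={f,j,r} lo={a,j,r}
  L7 li={j,r} lo=∅
  L8 li=∅ lo=∅

live-out(L3) = ["a", "j", "r"]

Answer: ["a", "j", "r"]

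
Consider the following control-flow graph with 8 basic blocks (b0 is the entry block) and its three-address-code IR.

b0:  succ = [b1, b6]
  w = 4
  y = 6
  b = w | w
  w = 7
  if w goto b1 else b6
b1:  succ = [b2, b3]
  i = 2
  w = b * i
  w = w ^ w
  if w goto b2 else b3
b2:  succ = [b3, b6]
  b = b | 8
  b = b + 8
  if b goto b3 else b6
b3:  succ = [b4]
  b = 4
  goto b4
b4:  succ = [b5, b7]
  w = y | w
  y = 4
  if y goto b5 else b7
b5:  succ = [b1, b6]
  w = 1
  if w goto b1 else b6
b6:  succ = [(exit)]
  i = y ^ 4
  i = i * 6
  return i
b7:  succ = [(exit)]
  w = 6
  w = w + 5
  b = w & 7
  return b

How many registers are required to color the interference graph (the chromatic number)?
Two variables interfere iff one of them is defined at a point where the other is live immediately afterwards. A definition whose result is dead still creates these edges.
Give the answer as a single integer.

Block summaries:
  b0 def {b,w,y} use ∅
  b1 def {i,w} use {b}
  b2 def {b} use {b}
  b3 def {b} use ∅
  b4 def {w,y} use {w,y}
  b5 def {w} use ∅
  b6 def {i} use {y}
  b7 def {b,w} use ∅

Liveness:
  b0: in=∅ out={b,y}
  b1: in={b,y} out={b,w,y}
  b2: in={b,w,y} out={w,y}
  b3: in={w,y} out={b,w,y}
  b4: in={b,w,y} out={b,y}
  b5: in={b,y} out={b,y}
  b6: in={y} out=∅
  b7: in=∅ out=∅

Interference:
  b: {i,w,y}
  i: {b,y}
  w: {b,y}
  y: {b,i,w}

Colouring:
  {b,i,y} pairwise interfere (3-clique) ⇒ χ ≥ 3
  3-colouring: c0={b}  c1={y}  c2={i,w}
  χ = 3

Answer: 3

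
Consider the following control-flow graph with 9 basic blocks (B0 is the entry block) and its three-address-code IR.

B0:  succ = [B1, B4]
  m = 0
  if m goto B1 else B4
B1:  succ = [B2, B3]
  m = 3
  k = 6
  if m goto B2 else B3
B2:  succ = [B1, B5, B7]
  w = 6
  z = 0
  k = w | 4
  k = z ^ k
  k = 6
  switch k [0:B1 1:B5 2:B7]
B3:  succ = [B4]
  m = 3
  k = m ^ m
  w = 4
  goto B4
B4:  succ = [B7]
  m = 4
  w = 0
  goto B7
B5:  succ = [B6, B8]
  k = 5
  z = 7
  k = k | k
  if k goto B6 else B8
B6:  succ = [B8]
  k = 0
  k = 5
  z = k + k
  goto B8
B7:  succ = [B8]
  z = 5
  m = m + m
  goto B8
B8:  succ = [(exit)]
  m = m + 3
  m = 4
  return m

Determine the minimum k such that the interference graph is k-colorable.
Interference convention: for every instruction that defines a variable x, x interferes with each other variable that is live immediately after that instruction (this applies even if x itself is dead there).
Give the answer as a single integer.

Answer: 3

Working:
Per-block:
  B0: def={m} ue=∅
  B1: def={k,m} ue=∅
  B2: def={k,w,z} ue=∅
  B3: def={k,m,w} ue=∅
  B4: def={m,w} ue=∅
  B5: def={k,z} ue=∅
  B6: def={k,z} ue=∅
  B7: def={m,z} ue={m}
  B8: def={m} ue={m}

Backward fixpoint:
  B0 li=∅ lo=∅
  B1 li=∅ lo={m}
  B2 li={m} lo={m}
  B3 li=∅ lo=∅
  B4 li=∅ lo={m}
  B5 li={m} lo={m}
  B6 li={m} lo={m}
  B7 li={m} lo={m}
  B8 li={m} lo=∅

Interfere edges:
  k↔{m,z}
  m↔{k,w,z}
  w↔{m,z}
  z↔{k,m,w}

Chromatic number:
  lower bound: {k,m,z} mutually conflict ⇒ χ ≥ 3
  3-colouring: R0={m}  R1={z}  R2={k,w}
  χ = 3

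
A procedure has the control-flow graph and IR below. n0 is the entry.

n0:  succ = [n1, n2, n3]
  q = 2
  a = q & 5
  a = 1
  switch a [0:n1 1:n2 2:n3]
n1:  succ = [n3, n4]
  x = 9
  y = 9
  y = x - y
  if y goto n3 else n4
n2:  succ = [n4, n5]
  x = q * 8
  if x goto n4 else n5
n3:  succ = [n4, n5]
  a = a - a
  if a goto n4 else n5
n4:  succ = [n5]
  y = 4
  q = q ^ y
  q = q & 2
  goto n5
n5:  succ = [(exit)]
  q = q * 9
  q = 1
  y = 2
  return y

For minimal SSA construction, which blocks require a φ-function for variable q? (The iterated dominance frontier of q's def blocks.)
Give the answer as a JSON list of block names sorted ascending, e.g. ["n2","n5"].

Answer: ["n5"]

Derivation:
idom tree: n1←n0 n2←n0 n3←n0 n4←n0 n5←n0
Join-block Dom:
  n3: preds {n0,n1}: {n0} ∩ {n0,n1} = {n0}; idom=n0
  n4: preds {n1,n2,n3}: {n0,n1} ∩ {n0,n2} ∩ {n0,n3} = {n0}; idom=n0
  n5: preds {n2,n3,n4}: {n0,n2} ∩ {n0,n3} ∩ {n0,n4} = {n0}; idom=n0

DF walk-up:
  join n3 pred n0: · stop@n0
  join n3 pred n1: n1 stop@n0
  join n4 pred n1: n1 stop@n0
  join n4 pred n2: n2 stop@n0
  join n4 pred n3: n3 stop@n0
  join n5 pred n2: n2 stop@n0
  join n5 pred n3: n3 stop@n0
  join n5 pred n4: n4 stop@n0
  n0 → ∅
  n1 → {n3,n4}
  n2 → {n4,n5}
  n3 → {n4,n5}
  n4 → {n5}
  n5 → ∅

φ for q: defs {n0,n4,n5}
  DF⁺ = {n5}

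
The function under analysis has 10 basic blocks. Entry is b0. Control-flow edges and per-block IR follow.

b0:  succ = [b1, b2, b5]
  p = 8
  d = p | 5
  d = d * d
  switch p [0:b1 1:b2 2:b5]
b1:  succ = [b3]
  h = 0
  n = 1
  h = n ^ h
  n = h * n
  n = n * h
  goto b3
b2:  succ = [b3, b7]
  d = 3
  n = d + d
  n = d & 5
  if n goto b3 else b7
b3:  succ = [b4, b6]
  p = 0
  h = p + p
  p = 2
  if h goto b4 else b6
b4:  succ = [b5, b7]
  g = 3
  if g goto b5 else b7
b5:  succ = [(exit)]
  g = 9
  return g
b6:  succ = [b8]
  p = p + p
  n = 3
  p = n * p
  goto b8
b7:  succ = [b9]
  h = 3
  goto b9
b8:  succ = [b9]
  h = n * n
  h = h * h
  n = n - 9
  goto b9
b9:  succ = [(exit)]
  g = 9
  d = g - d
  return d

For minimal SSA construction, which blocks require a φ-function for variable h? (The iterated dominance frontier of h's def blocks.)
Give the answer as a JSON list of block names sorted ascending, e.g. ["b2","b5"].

Answer: ["b3", "b5", "b7", "b9"]

Working:
idom tree: b1←b0 b2←b0 b3←b0 b4←b3 b5←b0 b6←b3 b7←b0 b8←b6 b9←b0
Dom at joins:
  b3: preds {b1,b2}: {b0,b1} ∩ {b0,b2} = {b0}; idom=b0
  b5: preds {b0,b4}: {b0} ∩ {b0,b3,b4} = {b0}; idom=b0
  b7: preds {b2,b4}: {b0,b2} ∩ {b0,b3,b4} = {b0}; idom=b0
  b9: preds {b7,b8}: {b0,b7} ∩ {b0,b3,b6,b8} = {b0}; idom=b0

DF walk-up:
  b3←b1: walk b1 to b0
  b3←b2: walk b2 to b0
  b5←b0: walk · to b0
  b5←b4: walk b4→b3 to b0
  b7←b2: walk b2 to b0
  b7←b4: walk b4→b3 to b0
  b9←b7: walk b7 to b0
  b9←b8: walk b8→b6→b3 to b0
  b0 → ∅
  b1 → {b3}
  b2 → {b3,b7}
  b3 → {b5,b7,b9}
  b4 → {b5,b7}
  b5 → ∅
  b6 → {b9}
  b7 → {b9}
  b8 → {b9}
  b9 → ∅

φ for h: defs {b1,b3,b7,b8}
  DF⁺ = {b3,b5,b7,b9}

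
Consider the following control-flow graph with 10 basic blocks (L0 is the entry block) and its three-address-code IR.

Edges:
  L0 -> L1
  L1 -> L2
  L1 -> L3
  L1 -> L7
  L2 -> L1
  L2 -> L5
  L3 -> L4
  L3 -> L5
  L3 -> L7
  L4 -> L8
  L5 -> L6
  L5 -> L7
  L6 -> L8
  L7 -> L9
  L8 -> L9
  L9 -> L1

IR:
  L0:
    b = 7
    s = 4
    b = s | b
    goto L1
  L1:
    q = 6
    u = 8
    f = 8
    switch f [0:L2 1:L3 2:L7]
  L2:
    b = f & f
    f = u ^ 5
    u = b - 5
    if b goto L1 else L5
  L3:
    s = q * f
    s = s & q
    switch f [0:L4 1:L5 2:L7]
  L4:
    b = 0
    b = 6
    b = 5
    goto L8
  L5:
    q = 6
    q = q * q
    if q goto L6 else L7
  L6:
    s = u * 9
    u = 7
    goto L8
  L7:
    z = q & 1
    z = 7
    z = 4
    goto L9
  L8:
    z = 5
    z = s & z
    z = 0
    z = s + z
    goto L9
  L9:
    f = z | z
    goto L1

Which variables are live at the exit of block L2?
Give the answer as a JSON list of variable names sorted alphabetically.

Answer: ["u"]

Analysis:
Per-block:
  L0: def={b,s} ue=∅
  L1: def={f,q,u} ue=∅
  L2: def={b,f,u} ue={f,u}
  L3: def={s} ue={f,q}
  L4: def={b} ue=∅
  L5: def={q} ue=∅
  L6: def={s,u} ue={u}
  L7: def={z} ue={q}
  L8: def={z} ue={s}
  L9: def={f} ue={z}

Backward fixpoint:
  L0 li=∅ lo=∅
  L1 li=∅ lo={f,q,u}
  L2 li={f,u} lo={u}
  L3 li={f,q,u} lo={q,s,u}
  L4 li={s} lo={s}
  L5 li={u} lo={q,u}
  L6 li={u} lo={s}
  L7 li={q} lo={z}
  L8 li={s} lo={z}
  L9 li={z} lo=∅

live-out(L2) = ["u"]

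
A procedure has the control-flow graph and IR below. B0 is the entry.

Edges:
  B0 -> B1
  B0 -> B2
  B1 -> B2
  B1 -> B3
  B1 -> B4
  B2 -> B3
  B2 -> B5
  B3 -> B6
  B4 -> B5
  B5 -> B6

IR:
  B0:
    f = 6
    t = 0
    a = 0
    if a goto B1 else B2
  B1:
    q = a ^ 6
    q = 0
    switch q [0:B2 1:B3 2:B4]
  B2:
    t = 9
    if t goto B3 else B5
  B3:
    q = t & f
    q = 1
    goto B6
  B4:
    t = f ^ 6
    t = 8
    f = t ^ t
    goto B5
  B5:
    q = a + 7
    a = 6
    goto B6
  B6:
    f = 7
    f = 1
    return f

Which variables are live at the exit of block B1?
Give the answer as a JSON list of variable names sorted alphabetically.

Answer: ["a", "f", "t"]

Working:
Block summaries:
  B0 def {a,f,t} use ∅
  B1 def {q} use {a}
  B2 def {t} use ∅
  B3 def {q} use {f,t}
  B4 def {f,t} use {f}
  B5 def {a,q} use {a}
  B6 def {f} use ∅

Backward fixpoint:
  B0: in=∅ out={a,f,t}
  B1: in={a,f,t} out={a,f,t}
  B2: in={a,f} out={a,f,t}
  B3: in={f,t} out=∅
  B4: in={a,f} out={a}
  B5: in={a} out=∅
  B6: in=∅ out=∅

live-out(B1) = ["a", "f", "t"]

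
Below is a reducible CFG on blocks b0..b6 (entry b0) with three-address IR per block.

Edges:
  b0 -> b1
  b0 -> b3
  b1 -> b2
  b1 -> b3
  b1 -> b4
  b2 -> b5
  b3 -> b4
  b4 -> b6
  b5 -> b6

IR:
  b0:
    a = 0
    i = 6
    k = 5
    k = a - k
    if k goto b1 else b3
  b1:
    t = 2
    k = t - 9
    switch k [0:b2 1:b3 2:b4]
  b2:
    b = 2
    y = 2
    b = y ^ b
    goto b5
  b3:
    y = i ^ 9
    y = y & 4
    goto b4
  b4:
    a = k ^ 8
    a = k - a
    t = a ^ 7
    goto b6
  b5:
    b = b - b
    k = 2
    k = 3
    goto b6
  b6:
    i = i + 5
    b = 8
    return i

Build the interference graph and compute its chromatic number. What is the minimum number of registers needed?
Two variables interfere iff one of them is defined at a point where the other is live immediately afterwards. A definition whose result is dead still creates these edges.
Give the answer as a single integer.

def/use:
  b0: {a,i,k} / ∅
  b1: {k,t} / ∅
  b2: {b,y} / ∅
  b3: {y} / {i}
  b4: {a,t} / {k}
  b5: {b,k} / {b}
  b6: {b,i} / {i}

Live sets:
  live b0: ∅→{i,k}
  live b1: {i}→{i,k}
  live b2: {i}→{b,i}
  live b3: {i,k}→{i,k}
  live b4: {i,k}→{i}
  live b5: {b,i}→{i}
  live b6: {i}→∅

Interference:
  a — {i,k}
  b — {i,y}
  i — {a,b,k,t,y}
  k — {a,i,y}
  t — {i}
  y — {b,i,k}

Chromatic number:
  clique {a,i,k} ⇒ need ≥ 3
  assign a→c2 b→c1 i→c0 k→c1 t→c1 y→c2 — no edge inside a register ⇒ χ ≤ 3
  χ = 3

Answer: 3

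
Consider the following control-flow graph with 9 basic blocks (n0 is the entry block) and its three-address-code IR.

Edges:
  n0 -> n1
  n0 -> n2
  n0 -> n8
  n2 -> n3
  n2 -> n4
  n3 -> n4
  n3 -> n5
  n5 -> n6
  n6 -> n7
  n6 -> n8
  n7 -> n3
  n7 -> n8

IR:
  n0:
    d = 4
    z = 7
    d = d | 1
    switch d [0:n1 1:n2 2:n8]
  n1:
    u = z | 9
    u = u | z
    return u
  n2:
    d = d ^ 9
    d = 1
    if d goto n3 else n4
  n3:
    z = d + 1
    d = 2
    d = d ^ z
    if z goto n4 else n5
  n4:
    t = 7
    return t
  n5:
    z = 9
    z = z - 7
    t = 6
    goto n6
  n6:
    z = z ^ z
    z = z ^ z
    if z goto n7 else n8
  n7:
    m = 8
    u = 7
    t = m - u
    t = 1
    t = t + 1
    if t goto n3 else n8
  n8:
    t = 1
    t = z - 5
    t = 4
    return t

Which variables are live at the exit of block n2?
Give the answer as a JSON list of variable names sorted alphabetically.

Block summaries:
  n0: {d,z} / ∅
  n1: {u} / {z}
  n2: {d} / {d}
  n3: {d,z} / {d}
  n4: {t} / ∅
  n5: {t,z} / ∅
  n6: {z} / {z}
  n7: {m,t,u} / ∅
  n8: {t} / {z}

Live sets:
  n0: in=∅ out={d,z}
  n1: in={z} out=∅
  n2: in={d} out={d}
  n3: in={d} out={d}
  n4: in=∅ out=∅
  n5: in={d} out={d,z}
  n6: in={d,z} out={d,z}
  n7: in={d,z} out={d,z}
  n8: in={z} out=∅

live-out(n2) = ["d"]

Answer: ["d"]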